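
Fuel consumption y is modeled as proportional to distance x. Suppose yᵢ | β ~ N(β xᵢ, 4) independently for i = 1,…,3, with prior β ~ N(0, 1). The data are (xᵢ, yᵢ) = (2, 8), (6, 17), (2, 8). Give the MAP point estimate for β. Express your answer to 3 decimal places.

β̂_MAP = 2.792

log p(β | y) = −Σ(yᵢ − βxᵢ)²/(2·4) − β²/(2·1) + const.
Setting the derivative to zero: Σxᵢ(yᵢ − βxᵢ)/4 − β/1 = 0, so β = Σxᵢyᵢ / (Σxᵢ² + σ²/τ²).
Σxᵢyᵢ = 2·8 + 6·17 + 2·8 = 134; Σxᵢ² = 44; σ²/τ² = 4.
β̂_MAP = 134 / (44 + 4) = 134/48 ≈ 2.792.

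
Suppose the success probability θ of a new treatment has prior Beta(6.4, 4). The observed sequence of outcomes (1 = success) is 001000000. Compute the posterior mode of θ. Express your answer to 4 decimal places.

Prior: Beta(6.4, 4).
Data: 1 success in 9 trials (from the sequence). The binomial likelihood contributes θ(1−θ)^8, so the posterior is Beta(6.4+1, 4+8) = Beta(7.4, 12).
For Beta(a, b) with a, b > 1 the mode is (a−1)/(a+b−2) = 6.4/17.4 ≈ 0.3678.

θ̂_MAP = 0.3678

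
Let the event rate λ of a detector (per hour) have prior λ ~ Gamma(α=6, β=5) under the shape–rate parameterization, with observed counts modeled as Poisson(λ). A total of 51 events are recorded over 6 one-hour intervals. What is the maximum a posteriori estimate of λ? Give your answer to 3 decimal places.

λ̂_MAP = 5.091

Σxᵢ = 51, n = 6.
Posterior ∝ λ^5e^(−5λ) · λ^51e^(−6λ) = λ^56e^(−11λ), i.e. Gamma(shape=57, rate=11).
The mode of a Gamma(a, b) with a ≥ 1 (shape–rate) is (a−1)/b = 56/11 ≈ 5.091.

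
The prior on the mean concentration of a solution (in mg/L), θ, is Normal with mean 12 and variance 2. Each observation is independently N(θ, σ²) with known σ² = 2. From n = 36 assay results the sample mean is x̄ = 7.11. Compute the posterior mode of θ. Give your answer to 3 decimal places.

θ̂_MAP = 7.242

n = 36, x̄ = 7.11.
For a Normal prior and Normal likelihood with known variance, the posterior is Normal; its mode equals its mean, the precision-weighted average.
Prior precision 1/σ₀² = 1/2 = 0.5; data precision n/σ² = 36/2 = 18.
θ̂ = (0.5·12 + 18·7.11) / (0.5 + 18) = 133.98/18.5 = 6699/925 ≈ 7.242.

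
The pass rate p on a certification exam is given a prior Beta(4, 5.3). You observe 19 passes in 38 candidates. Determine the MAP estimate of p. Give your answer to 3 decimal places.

Prior: Beta(4, 5.3).
Data: 19 successes in 38 trials. The binomial likelihood contributes p^19(1−p)^19, so the posterior is Beta(4+19, 5.3+19) = Beta(23, 24.3).
For Beta(a, b) with a, b > 1 the mode is (a−1)/(a+b−2) = 22/45.3 ≈ 0.486.

p̂_MAP = 0.486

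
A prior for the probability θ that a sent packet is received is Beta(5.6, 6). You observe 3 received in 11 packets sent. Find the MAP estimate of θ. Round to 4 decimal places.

θ̂_MAP = 0.3689

Prior: Beta(5.6, 6).
Data: 3 successes in 11 trials. The binomial likelihood contributes θ^3(1−θ)^8, so the posterior is Beta(5.6+3, 6+8) = Beta(8.6, 14).
For Beta(a, b) with a, b > 1 the mode is (a−1)/(a+b−2) = 7.6/20.6 ≈ 0.3689.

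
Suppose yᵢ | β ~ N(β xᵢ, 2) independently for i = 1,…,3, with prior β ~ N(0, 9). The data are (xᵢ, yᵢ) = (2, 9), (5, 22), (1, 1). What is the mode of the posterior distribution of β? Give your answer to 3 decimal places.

log p(β | y) = −Σ(yᵢ − βxᵢ)²/(2·2) − β²/(2·9) + const.
Setting the derivative to zero: Σxᵢ(yᵢ − βxᵢ)/2 − β/9 = 0, so β = Σxᵢyᵢ / (Σxᵢ² + σ²/τ²).
Σxᵢyᵢ = 2·9 + 5·22 + 1·1 = 129; Σxᵢ² = 30; σ²/τ² = 2/9.
β̂_MAP = 129 / (30 + 2/9) = 129/(272/9) = 1161/272 ≈ 4.268.

β̂_MAP = 4.268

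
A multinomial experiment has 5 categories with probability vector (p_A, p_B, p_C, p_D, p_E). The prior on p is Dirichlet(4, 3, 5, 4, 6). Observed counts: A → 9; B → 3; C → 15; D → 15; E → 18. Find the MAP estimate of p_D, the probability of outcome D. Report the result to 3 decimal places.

MAP estimate of p_D = 0.234

The posterior is Dirichlet(αᵢ + nᵢ) = Dirichlet(13, 6, 20, 19, 24).
For a Dirichlet(a₁,…,a_K) with all aᵢ > 1, the mode has j-th component (aⱼ − 1)/(Σaᵢ − K).
Here Σaᵢ = 82 and K = 5, so p_D = (19 − 1)/(82 − 5) = 18/77 ≈ 0.234.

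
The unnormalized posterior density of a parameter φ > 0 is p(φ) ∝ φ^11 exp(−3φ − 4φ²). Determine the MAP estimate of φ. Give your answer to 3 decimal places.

ℓ'(φ) = 11/φ − 3 − 8φ. Setting this to zero and multiplying by φ: 8φ² + 3φ − 11 = 0.
φ = (−3 + √(3² + 4·8·11)) / (2·8) = (−3 + √361) / 16 = (−3 + 19)/16 = 1.
ℓ''(φ) = −11/φ² − 8 < 0, confirming a maximum.

φ̂_MAP = 1.000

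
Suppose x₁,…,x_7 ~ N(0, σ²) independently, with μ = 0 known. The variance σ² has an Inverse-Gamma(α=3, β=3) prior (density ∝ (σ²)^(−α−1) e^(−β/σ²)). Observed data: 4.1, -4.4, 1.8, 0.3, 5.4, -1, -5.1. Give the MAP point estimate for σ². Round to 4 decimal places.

σ̂²_MAP = 6.7780

Sum of squared deviations about the known mean: SS = (4.1−0)² + (-4.4−0)² + (1.8−0)² + (0.3−0)² + (5.4−0)² + (-1−0)² + (-5.1−0)² = 95.67.
The Normal likelihood contributes (σ²)^(−n/2) exp(−SS/(2σ²)), so the posterior is Inverse-Gamma(α + n/2, β + SS/2) = Inverse-Gamma(6.5, 50.835).
The mode of Inverse-Gamma(a, b) is b/(a+1) = 50.835/7.5 ≈ 6.7780.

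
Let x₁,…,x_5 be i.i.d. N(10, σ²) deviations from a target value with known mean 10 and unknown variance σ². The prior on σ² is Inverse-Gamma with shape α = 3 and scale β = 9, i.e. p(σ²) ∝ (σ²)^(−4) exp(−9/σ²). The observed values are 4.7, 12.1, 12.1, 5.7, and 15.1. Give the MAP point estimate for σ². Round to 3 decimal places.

Sum of squared deviations about the known mean: SS = (4.7−10)² + (12.1−10)² + (12.1−10)² + (5.7−10)² + (15.1−10)² = 81.41.
The Normal likelihood contributes (σ²)^(−n/2) exp(−SS/(2σ²)), so the posterior is Inverse-Gamma(α + n/2, β + SS/2) = Inverse-Gamma(5.5, 49.705).
The mode of Inverse-Gamma(a, b) is b/(a+1) = 49.705/6.5 ≈ 7.647.

σ̂²_MAP = 7.647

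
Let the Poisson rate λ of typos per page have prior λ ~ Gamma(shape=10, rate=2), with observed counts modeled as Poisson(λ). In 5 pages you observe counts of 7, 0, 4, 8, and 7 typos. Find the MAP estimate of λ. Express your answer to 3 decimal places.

Σxᵢ = 7+0+4+8+7 = 26, with n = 5.
Posterior ∝ λ^9e^(−2λ) · λ^26e^(−5λ) = λ^35e^(−7λ), i.e. Gamma(shape=36, rate=7).
The mode of a Gamma(a, b) with a ≥ 1 (shape–rate) is (a−1)/b = 35/7 ≈ 5.000.

λ̂_MAP = 5.000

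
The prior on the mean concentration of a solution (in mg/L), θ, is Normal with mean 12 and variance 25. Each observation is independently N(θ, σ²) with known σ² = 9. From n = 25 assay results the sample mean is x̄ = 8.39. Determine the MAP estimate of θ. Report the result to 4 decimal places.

n = 25, x̄ = 8.39.
For a Normal prior and Normal likelihood with known variance, the posterior is Normal; its mode equals its mean, the precision-weighted average.
Prior precision 1/σ₀² = 1/25 = 0.04; data precision n/σ² = 25/9.
θ̂ = (0.04·12 + (25/9)·8.39) / (0.04 + 25/9) = (21407/900)/(634/225) = 21407/2536 ≈ 8.4412.

θ̂_MAP = 8.4412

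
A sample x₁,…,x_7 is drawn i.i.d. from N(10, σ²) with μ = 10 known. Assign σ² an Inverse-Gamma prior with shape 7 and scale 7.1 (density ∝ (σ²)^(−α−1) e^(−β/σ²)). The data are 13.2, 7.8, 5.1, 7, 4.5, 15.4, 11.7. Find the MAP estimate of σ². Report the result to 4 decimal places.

Sum of squared deviations about the known mean: SS = (13.2−10)² + (7.8−10)² + (5.1−10)² + (7−10)² + (4.5−10)² + (15.4−10)² + (11.7−10)² = 110.39.
The Normal likelihood contributes (σ²)^(−n/2) exp(−SS/(2σ²)), so the posterior is Inverse-Gamma(α + n/2, β + SS/2) = Inverse-Gamma(10.5, 62.295).
The mode of Inverse-Gamma(a, b) is b/(a+1) = 62.295/11.5 ≈ 5.4170.

σ̂²_MAP = 5.4170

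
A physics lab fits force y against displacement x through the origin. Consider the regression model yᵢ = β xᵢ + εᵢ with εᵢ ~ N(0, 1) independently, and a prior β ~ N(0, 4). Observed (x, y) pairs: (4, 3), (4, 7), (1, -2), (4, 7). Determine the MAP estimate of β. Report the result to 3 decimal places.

log p(β | y) = −Σ(yᵢ − βxᵢ)²/(2·1) − β²/(2·4) + const.
Setting the derivative to zero: Σxᵢ(yᵢ − βxᵢ)/1 − β/4 = 0, so β = Σxᵢyᵢ / (Σxᵢ² + σ²/τ²).
Σxᵢyᵢ = 4·3 + 4·7 + 1·(-2) + 4·7 = 66; Σxᵢ² = 49; σ²/τ² = 0.25.
β̂_MAP = 66 / (49 + 0.25) = 66/49.25 ≈ 1.340.

β̂_MAP = 1.340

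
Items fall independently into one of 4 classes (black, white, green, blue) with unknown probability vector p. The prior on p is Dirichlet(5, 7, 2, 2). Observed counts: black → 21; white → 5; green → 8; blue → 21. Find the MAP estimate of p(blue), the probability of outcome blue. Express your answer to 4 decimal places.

MAP estimate of p(blue) = 0.3284

The posterior is Dirichlet(αᵢ + nᵢ) = Dirichlet(26, 12, 10, 23).
For a Dirichlet(a₁,…,a_K) with all aᵢ > 1, the mode has j-th component (aⱼ − 1)/(Σaᵢ − K).
Here Σaᵢ = 71 and K = 4, so p(blue) = (23 − 1)/(71 − 4) = 22/67 ≈ 0.3284.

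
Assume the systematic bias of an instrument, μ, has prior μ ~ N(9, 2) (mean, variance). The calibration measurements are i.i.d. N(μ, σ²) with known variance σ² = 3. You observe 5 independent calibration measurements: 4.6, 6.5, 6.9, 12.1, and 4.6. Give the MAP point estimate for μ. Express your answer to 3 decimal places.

μ̂_MAP = 7.415

n = 5; x̄ = (4.6 + 6.5 + 6.9 + 12.1 + 4.6)/5 = 34.7/5 = 6.94.
For a Normal prior and Normal likelihood with known variance, the posterior is Normal; its mode equals its mean, the precision-weighted average.
Prior precision 1/σ₀² = 1/2 = 0.5; data precision n/σ² = 5/3.
μ̂ = (0.5·9 + (5/3)·6.94) / (0.5 + 5/3) = (241/15)/(13/6) = 482/65 ≈ 7.415.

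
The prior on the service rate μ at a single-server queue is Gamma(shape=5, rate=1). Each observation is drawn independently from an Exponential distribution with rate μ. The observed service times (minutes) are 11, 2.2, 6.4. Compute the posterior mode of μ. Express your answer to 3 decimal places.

The Exponential(rate=μ) likelihood is ∝ μ^n e^(−μΣtᵢ). Here n = 3 and Σtᵢ = 11 + 2.2 + 6.4 = 19.6.
Posterior ∝ μ^4e^(−1μ) · μ^3e^(−19.6μ) = μ^7e^(−20.6μ), i.e. Gamma(8, 20.6).
Mode = (a−1)/b = 7/20.6 ≈ 0.340.

μ̂_MAP = 0.340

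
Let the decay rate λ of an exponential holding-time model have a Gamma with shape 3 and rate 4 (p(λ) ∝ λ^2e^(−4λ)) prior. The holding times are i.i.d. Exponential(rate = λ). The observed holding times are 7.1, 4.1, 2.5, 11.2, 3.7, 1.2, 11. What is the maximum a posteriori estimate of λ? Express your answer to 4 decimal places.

λ̂_MAP = 0.2009

The Exponential(rate=λ) likelihood is ∝ λ^n e^(−λΣtᵢ). Here n = 7 and Σtᵢ = 7.1 + 4.1 + 2.5 + 11.2 + 3.7 + 1.2 + 11 = 40.8.
Posterior ∝ λ^2e^(−4λ) · λ^7e^(−40.8λ) = λ^9e^(−44.8λ), i.e. Gamma(10, 44.8).
Mode = (a−1)/b = 9/44.8 ≈ 0.2009.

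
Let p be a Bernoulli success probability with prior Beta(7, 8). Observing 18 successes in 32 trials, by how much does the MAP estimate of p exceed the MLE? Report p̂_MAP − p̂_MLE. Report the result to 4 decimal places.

MAP − MLE = -0.0292

Posterior is Beta(25, 22); MAP = (25−1)/(47−2) = 24/45 ≈ 0.53333.
MLE ignores the prior: p̂_MLE = k/n = 18/32 ≈ 0.56250.
Difference = 24/45 − 18/32 = -7/240 ≈ -0.0292.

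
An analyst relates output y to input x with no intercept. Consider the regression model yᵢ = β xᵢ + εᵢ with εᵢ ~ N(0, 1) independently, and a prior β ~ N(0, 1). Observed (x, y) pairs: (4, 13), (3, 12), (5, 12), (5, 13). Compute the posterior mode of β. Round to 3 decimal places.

log p(β | y) = −Σ(yᵢ − βxᵢ)²/(2·1) − β²/(2·1) + const.
Setting the derivative to zero: Σxᵢ(yᵢ − βxᵢ)/1 − β/1 = 0, so β = Σxᵢyᵢ / (Σxᵢ² + σ²/τ²).
Σxᵢyᵢ = 4·13 + 3·12 + 5·12 + 5·13 = 213; Σxᵢ² = 75; σ²/τ² = 1.
β̂_MAP = 213 / (75 + 1) = 213/76 ≈ 2.803.

β̂_MAP = 2.803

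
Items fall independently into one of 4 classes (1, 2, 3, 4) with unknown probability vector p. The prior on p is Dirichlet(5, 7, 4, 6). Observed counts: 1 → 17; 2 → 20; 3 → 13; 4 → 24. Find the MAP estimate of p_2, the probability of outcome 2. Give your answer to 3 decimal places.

The posterior is Dirichlet(αᵢ + nᵢ) = Dirichlet(22, 27, 17, 30).
For a Dirichlet(a₁,…,a_K) with all aᵢ > 1, the mode has j-th component (aⱼ − 1)/(Σaᵢ − K).
Here Σaᵢ = 96 and K = 4, so p_2 = (27 − 1)/(96 − 4) = 26/92 ≈ 0.283.

MAP estimate: 0.283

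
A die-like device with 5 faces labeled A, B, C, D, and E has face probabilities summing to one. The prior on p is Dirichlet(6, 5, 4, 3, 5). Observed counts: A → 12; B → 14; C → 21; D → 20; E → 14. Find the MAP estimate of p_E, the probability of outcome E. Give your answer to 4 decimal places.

The posterior is Dirichlet(αᵢ + nᵢ) = Dirichlet(18, 19, 25, 23, 19).
For a Dirichlet(a₁,…,a_K) with all aᵢ > 1, the mode has j-th component (aⱼ − 1)/(Σaᵢ − K).
Here Σaᵢ = 104 and K = 5, so p_E = (19 − 1)/(104 − 5) = 18/99 ≈ 0.1818.

MAP estimate of p_E = 0.1818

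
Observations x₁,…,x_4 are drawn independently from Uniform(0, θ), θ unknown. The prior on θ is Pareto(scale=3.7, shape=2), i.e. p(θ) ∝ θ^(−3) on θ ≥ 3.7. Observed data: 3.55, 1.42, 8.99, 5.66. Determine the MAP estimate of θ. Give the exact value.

θ̂_MAP = 8.99

The Uniform(0, θ) likelihood is θ^(−n) for θ ≥ max(xᵢ), zero otherwise. Here max(xᵢ) = 8.99.
Posterior ∝ θ^(−3) · θ^(−4) = θ^(−7) on θ ≥ max(3.7, 8.99) = 8.99.
This density is strictly decreasing in θ, so the posterior mode lies at the lower boundary of the support.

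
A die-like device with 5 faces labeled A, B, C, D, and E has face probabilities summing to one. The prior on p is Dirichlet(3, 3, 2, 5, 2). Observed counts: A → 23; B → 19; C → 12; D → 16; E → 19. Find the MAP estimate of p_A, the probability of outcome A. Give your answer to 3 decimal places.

The posterior is Dirichlet(αᵢ + nᵢ) = Dirichlet(26, 22, 14, 21, 21).
For a Dirichlet(a₁,…,a_K) with all aᵢ > 1, the mode has j-th component (aⱼ − 1)/(Σaᵢ − K).
Here Σaᵢ = 104 and K = 5, so p_A = (26 − 1)/(104 − 5) = 25/99 ≈ 0.253.

MAP estimate of p_A = 0.253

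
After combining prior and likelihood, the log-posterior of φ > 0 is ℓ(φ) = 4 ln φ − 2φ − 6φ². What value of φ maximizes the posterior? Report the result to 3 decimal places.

ℓ'(φ) = 4/φ − 2 − 12φ. Setting this to zero and multiplying by φ: 12φ² + 2φ − 4 = 0.
φ = (−2 + √(2² + 4·12·4)) / (2·12) = (−2 + √196) / 24 = (−2 + 14)/24 = 1/2.
ℓ''(φ) = −4/φ² − 12 < 0, confirming a maximum.

φ̂_MAP = 0.500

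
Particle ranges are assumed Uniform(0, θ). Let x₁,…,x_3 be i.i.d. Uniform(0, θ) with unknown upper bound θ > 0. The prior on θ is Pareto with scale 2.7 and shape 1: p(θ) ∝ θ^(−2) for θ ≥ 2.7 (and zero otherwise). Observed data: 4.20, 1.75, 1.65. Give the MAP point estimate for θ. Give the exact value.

θ̂_MAP = 4.20

The Uniform(0, θ) likelihood is θ^(−n) for θ ≥ max(xᵢ), zero otherwise. Here max(xᵢ) = 4.20.
Posterior ∝ θ^(−2) · θ^(−3) = θ^(−5) on θ ≥ max(2.7, 4.20) = 4.20.
This density is strictly decreasing in θ, so the posterior mode lies at the lower boundary of the support.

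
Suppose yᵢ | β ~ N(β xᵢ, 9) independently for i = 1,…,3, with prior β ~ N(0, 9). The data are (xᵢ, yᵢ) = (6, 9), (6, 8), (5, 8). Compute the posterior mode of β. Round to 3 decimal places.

log p(β | y) = −Σ(yᵢ − βxᵢ)²/(2·9) − β²/(2·9) + const.
Setting the derivative to zero: Σxᵢ(yᵢ − βxᵢ)/9 − β/9 = 0, so β = Σxᵢyᵢ / (Σxᵢ² + σ²/τ²).
Σxᵢyᵢ = 6·9 + 6·8 + 5·8 = 142; Σxᵢ² = 97; σ²/τ² = 1.
β̂_MAP = 142 / (97 + 1) = 142/98 ≈ 1.449.

β̂_MAP = 1.449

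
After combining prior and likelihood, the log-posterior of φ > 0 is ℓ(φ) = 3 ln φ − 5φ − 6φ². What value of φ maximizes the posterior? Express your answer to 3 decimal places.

ℓ'(φ) = 3/φ − 5 − 12φ. Setting this to zero and multiplying by φ: 12φ² + 5φ − 3 = 0.
φ = (−5 + √(5² + 4·12·3)) / (2·12) = (−5 + √169) / 24 = (−5 + 13)/24 = 1/3.
ℓ''(φ) = −3/φ² − 12 < 0, confirming a maximum.

φ̂_MAP = 0.333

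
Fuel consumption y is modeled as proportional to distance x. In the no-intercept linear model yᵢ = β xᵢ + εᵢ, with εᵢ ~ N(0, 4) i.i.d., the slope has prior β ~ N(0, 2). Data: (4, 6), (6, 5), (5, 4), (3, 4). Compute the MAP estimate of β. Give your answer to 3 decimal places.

log p(β | y) = −Σ(yᵢ − βxᵢ)²/(2·4) − β²/(2·2) + const.
Setting the derivative to zero: Σxᵢ(yᵢ − βxᵢ)/4 − β/2 = 0, so β = Σxᵢyᵢ / (Σxᵢ² + σ²/τ²).
Σxᵢyᵢ = 4·6 + 6·5 + 5·4 + 3·4 = 86; Σxᵢ² = 86; σ²/τ² = 2.
β̂_MAP = 86 / (86 + 2) = 86/88 ≈ 0.977.

β̂_MAP = 0.977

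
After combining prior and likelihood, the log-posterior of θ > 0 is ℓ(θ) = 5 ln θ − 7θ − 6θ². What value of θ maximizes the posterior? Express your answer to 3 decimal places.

θ̂_MAP = 0.417

ℓ'(θ) = 5/θ − 7 − 12θ. Setting this to zero and multiplying by θ: 12θ² + 7θ − 5 = 0.
θ = (−7 + √(7² + 4·12·5)) / (2·12) = (−7 + √289) / 24 = (−7 + 17)/24 = 5/12.
ℓ''(θ) = −5/θ² − 12 < 0, confirming a maximum.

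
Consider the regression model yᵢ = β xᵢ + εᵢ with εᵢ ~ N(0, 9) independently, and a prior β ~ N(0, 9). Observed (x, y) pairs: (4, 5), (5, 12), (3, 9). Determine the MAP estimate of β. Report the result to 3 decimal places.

β̂_MAP = 2.098

log p(β | y) = −Σ(yᵢ − βxᵢ)²/(2·9) − β²/(2·9) + const.
Setting the derivative to zero: Σxᵢ(yᵢ − βxᵢ)/9 − β/9 = 0, so β = Σxᵢyᵢ / (Σxᵢ² + σ²/τ²).
Σxᵢyᵢ = 4·5 + 5·12 + 3·9 = 107; Σxᵢ² = 50; σ²/τ² = 1.
β̂_MAP = 107 / (50 + 1) = 107/51 ≈ 2.098.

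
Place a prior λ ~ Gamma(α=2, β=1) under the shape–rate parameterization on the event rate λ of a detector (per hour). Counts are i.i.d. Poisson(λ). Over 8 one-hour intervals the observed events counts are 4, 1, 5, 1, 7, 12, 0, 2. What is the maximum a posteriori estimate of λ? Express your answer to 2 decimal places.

λ̂_MAP = 3.67

Σxᵢ = 4+1+5+1+7+12+0+2 = 32, with n = 8.
Posterior ∝ λe^(−1λ) · λ^32e^(−8λ) = λ^33e^(−9λ), i.e. Gamma(shape=34, rate=9).
The mode of a Gamma(a, b) with a ≥ 1 (shape–rate) is (a−1)/b = 33/9 ≈ 3.67.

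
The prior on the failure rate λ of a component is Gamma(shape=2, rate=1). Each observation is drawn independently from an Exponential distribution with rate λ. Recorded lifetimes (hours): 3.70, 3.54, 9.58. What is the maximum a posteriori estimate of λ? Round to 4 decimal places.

λ̂_MAP = 0.2245

The Exponential(rate=λ) likelihood is ∝ λ^n e^(−λΣtᵢ). Here n = 3 and Σtᵢ = 3.70 + 3.54 + 9.58 = 16.82.
Posterior ∝ λe^(−1λ) · λ^3e^(−16.82λ) = λ^4e^(−17.82λ), i.e. Gamma(5, 17.82).
Mode = (a−1)/b = 4/17.82 ≈ 0.2245.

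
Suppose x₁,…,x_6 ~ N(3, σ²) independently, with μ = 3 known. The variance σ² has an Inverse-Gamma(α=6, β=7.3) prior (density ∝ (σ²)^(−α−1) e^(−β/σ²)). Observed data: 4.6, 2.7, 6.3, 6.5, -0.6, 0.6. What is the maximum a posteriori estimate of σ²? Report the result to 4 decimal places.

Sum of squared deviations about the known mean: SS = (4.6−3)² + (2.7−3)² + (6.3−3)² + (6.5−3)² + (-0.6−3)² + (0.6−3)² = 44.51.
The Normal likelihood contributes (σ²)^(−n/2) exp(−SS/(2σ²)), so the posterior is Inverse-Gamma(α + n/2, β + SS/2) = Inverse-Gamma(9, 29.555).
The mode of Inverse-Gamma(a, b) is b/(a+1) = 29.555/10 ≈ 2.9555.

σ̂²_MAP = 2.9555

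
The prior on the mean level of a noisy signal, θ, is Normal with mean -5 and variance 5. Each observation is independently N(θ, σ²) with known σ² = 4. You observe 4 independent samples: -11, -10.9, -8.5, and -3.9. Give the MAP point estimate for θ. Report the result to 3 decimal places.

n = 4; x̄ = ((-11) + (-10.9) + (-8.5) + (-3.9))/4 = -34.3/4 = -8.575.
For a Normal prior and Normal likelihood with known variance, the posterior is Normal; its mode equals its mean, the precision-weighted average.
Prior precision 1/σ₀² = 1/5 = 0.2; data precision n/σ² = 4/4 = 1.
θ̂ = (0.2·(-5) + 1·(-8.575)) / (0.2 + 1) = (-9.575)/1.2 = -383/48 ≈ -7.979.

θ̂_MAP = -7.979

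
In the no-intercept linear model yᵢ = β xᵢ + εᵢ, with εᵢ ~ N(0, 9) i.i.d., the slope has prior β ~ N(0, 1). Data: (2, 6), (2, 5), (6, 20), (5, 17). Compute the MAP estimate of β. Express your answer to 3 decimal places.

β̂_MAP = 2.910

log p(β | y) = −Σ(yᵢ − βxᵢ)²/(2·9) − β²/(2·1) + const.
Setting the derivative to zero: Σxᵢ(yᵢ − βxᵢ)/9 − β/1 = 0, so β = Σxᵢyᵢ / (Σxᵢ² + σ²/τ²).
Σxᵢyᵢ = 2·6 + 2·5 + 6·20 + 5·17 = 227; Σxᵢ² = 69; σ²/τ² = 9.
β̂_MAP = 227 / (69 + 9) = 227/78 ≈ 2.910.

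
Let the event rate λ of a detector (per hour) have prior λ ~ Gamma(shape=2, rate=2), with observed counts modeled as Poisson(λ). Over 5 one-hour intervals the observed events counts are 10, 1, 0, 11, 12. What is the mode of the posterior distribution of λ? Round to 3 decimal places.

λ̂_MAP = 5.000

Σxᵢ = 10+1+0+11+12 = 34, with n = 5.
Posterior ∝ λe^(−2λ) · λ^34e^(−5λ) = λ^35e^(−7λ), i.e. Gamma(shape=36, rate=7).
The mode of a Gamma(a, b) with a ≥ 1 (shape–rate) is (a−1)/b = 35/7 ≈ 5.000.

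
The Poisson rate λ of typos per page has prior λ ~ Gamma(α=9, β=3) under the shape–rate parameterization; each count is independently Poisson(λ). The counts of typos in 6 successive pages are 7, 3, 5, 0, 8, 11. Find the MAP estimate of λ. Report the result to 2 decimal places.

λ̂_MAP = 4.67

Σxᵢ = 7+3+5+0+8+11 = 34, with n = 6.
Posterior ∝ λ^8e^(−3λ) · λ^34e^(−6λ) = λ^42e^(−9λ), i.e. Gamma(shape=43, rate=9).
The mode of a Gamma(a, b) with a ≥ 1 (shape–rate) is (a−1)/b = 42/9 ≈ 4.67.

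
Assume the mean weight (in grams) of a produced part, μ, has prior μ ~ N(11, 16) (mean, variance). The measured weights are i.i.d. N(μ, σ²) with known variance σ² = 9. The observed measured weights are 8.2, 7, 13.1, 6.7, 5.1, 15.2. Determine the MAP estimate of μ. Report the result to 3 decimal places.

n = 6; x̄ = (8.2 + 7 + 13.1 + 6.7 + 5.1 + 15.2)/6 = 55.3/6 = 553/60 ≈ 9.2167.
For a Normal prior and Normal likelihood with known variance, the posterior is Normal; its mode equals its mean, the precision-weighted average.
Prior precision 1/σ₀² = 1/16 = 0.0625; data precision n/σ² = 6/9 = 2/3.
μ̂ = (0.0625·11 + (2/3)·(553/60)) / (0.0625 + 2/3) = (4919/720)/(35/48) = 4919/525 ≈ 9.370.

μ̂_MAP = 9.370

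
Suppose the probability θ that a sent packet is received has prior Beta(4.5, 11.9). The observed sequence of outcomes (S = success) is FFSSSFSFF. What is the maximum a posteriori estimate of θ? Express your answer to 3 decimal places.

θ̂_MAP = 0.321

Prior: Beta(4.5, 11.9).
Data: 4 successes in 9 trials (from the sequence). The binomial likelihood contributes θ^4(1−θ)^5, so the posterior is Beta(4.5+4, 11.9+5) = Beta(8.5, 16.9).
For Beta(a, b) with a, b > 1 the mode is (a−1)/(a+b−2) = 7.5/23.4 ≈ 0.321.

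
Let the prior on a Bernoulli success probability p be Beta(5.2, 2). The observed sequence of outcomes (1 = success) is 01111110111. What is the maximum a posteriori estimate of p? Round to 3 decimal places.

Prior: Beta(5.2, 2).
Data: 9 successes in 11 trials (from the sequence). The binomial likelihood contributes p^9(1−p)^2, so the posterior is Beta(5.2+9, 2+2) = Beta(14.2, 4).
For Beta(a, b) with a, b > 1 the mode is (a−1)/(a+b−2) = 13.2/16.2 ≈ 0.815.

p̂_MAP = 0.815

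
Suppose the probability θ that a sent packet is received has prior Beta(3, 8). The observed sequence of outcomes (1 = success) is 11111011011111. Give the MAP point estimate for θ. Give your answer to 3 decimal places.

θ̂_MAP = 0.609

Prior: Beta(3, 8).
Data: 12 successes in 14 trials (from the sequence). The binomial likelihood contributes θ^12(1−θ)^2, so the posterior is Beta(3+12, 8+2) = Beta(15, 10).
For Beta(a, b) with a, b > 1 the mode is (a−1)/(a+b−2) = 14/23 ≈ 0.609.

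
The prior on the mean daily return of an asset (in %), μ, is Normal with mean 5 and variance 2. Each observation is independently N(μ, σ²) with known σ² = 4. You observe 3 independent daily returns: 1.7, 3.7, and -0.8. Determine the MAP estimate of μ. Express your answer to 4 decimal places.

n = 3; x̄ = (1.7 + 3.7 + (-0.8))/3 = 4.6/3 = 23/15 ≈ 1.5333.
For a Normal prior and Normal likelihood with known variance, the posterior is Normal; its mode equals its mean, the precision-weighted average.
Prior precision 1/σ₀² = 1/2 = 0.5; data precision n/σ² = 3/4 = 0.75.
μ̂ = (0.5·5 + 0.75·(23/15)) / (0.5 + 0.75) = 3.65/1.25 = 2.9200.

μ̂_MAP = 2.9200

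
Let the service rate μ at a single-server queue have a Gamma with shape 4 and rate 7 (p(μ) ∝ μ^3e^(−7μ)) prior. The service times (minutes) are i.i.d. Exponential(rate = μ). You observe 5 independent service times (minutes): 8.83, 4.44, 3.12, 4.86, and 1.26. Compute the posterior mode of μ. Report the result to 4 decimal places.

μ̂_MAP = 0.2711

The Exponential(rate=μ) likelihood is ∝ μ^n e^(−μΣtᵢ). Here n = 5 and Σtᵢ = 8.83 + 4.44 + 3.12 + 4.86 + 1.26 = 22.51.
Posterior ∝ μ^3e^(−7μ) · μ^5e^(−22.51μ) = μ^8e^(−29.51μ), i.e. Gamma(9, 29.51).
Mode = (a−1)/b = 8/29.51 ≈ 0.2711.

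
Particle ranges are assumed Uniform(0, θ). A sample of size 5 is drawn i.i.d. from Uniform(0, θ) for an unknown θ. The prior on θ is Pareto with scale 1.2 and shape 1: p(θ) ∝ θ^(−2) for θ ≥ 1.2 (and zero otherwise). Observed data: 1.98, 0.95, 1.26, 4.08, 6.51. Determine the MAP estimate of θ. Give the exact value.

The Uniform(0, θ) likelihood is θ^(−n) for θ ≥ max(xᵢ), zero otherwise. Here max(xᵢ) = 6.51.
Posterior ∝ θ^(−2) · θ^(−5) = θ^(−7) on θ ≥ max(1.2, 6.51) = 6.51.
This density is strictly decreasing in θ, so the posterior mode lies at the lower boundary of the support.

θ̂_MAP = 6.51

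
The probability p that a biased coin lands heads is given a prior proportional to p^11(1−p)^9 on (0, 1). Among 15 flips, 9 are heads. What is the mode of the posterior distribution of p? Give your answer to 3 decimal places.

The prior density ∝ p^11(1−p)^9 is the kernel of Beta(12, 10).
Data: 9 successes in 15 trials. The binomial likelihood contributes p^9(1−p)^6, so the posterior is Beta(12+9, 10+6) = Beta(21, 16).
For Beta(a, b) with a, b > 1 the mode is (a−1)/(a+b−2) = 20/35 ≈ 0.571.

p̂_MAP = 0.571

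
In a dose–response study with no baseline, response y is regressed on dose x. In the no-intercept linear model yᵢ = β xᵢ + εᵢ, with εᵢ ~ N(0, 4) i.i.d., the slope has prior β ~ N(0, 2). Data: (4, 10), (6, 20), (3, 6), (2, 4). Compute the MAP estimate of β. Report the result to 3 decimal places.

β̂_MAP = 2.776

log p(β | y) = −Σ(yᵢ − βxᵢ)²/(2·4) − β²/(2·2) + const.
Setting the derivative to zero: Σxᵢ(yᵢ − βxᵢ)/4 − β/2 = 0, so β = Σxᵢyᵢ / (Σxᵢ² + σ²/τ²).
Σxᵢyᵢ = 4·10 + 6·20 + 3·6 + 2·4 = 186; Σxᵢ² = 65; σ²/τ² = 2.
β̂_MAP = 186 / (65 + 2) = 186/67 ≈ 2.776.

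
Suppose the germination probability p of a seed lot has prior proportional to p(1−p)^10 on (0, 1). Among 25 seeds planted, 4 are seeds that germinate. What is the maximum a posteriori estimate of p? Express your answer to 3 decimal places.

The prior density ∝ p(1−p)^10 is the kernel of Beta(2, 11).
Data: 4 successes in 25 trials. The binomial likelihood contributes p^4(1−p)^21, so the posterior is Beta(2+4, 11+21) = Beta(6, 32).
For Beta(a, b) with a, b > 1 the mode is (a−1)/(a+b−2) = 5/36 ≈ 0.139.

p̂_MAP = 0.139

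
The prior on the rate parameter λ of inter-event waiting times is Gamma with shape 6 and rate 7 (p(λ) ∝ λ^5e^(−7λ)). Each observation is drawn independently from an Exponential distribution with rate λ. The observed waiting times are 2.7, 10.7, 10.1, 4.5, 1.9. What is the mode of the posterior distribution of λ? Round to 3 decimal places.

λ̂_MAP = 0.271

The Exponential(rate=λ) likelihood is ∝ λ^n e^(−λΣtᵢ). Here n = 5 and Σtᵢ = 2.7 + 10.7 + 10.1 + 4.5 + 1.9 = 29.9.
Posterior ∝ λ^5e^(−7λ) · λ^5e^(−29.9λ) = λ^10e^(−36.9λ), i.e. Gamma(11, 36.9).
Mode = (a−1)/b = 10/36.9 ≈ 0.271.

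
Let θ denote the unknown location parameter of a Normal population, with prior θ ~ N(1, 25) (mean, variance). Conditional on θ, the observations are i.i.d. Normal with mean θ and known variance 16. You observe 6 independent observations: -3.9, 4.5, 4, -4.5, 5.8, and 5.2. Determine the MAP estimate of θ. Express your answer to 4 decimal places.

n = 6; x̄ = ((-3.9) + 4.5 + 4 + (-4.5) + 5.8 + 5.2)/6 = 11.1/6 = 1.85.
For a Normal prior and Normal likelihood with known variance, the posterior is Normal; its mode equals its mean, the precision-weighted average.
Prior precision 1/σ₀² = 1/25 = 0.04; data precision n/σ² = 6/16 = 0.375.
θ̂ = (0.04·1 + 0.375·1.85) / (0.04 + 0.375) = 0.73375/0.415 = 587/332 ≈ 1.7681.

θ̂_MAP = 1.7681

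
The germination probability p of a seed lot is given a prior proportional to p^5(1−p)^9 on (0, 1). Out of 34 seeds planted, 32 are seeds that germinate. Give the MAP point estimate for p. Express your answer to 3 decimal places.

The prior density ∝ p^5(1−p)^9 is the kernel of Beta(6, 10).
Data: 32 successes in 34 trials. The binomial likelihood contributes p^32(1−p)^2, so the posterior is Beta(6+32, 10+2) = Beta(38, 12).
For Beta(a, b) with a, b > 1 the mode is (a−1)/(a+b−2) = 37/48 ≈ 0.771.

p̂_MAP = 0.771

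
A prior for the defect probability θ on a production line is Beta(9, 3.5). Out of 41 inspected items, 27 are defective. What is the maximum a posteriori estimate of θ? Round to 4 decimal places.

θ̂_MAP = 0.6796

Prior: Beta(9, 3.5).
Data: 27 successes in 41 trials. The binomial likelihood contributes θ^27(1−θ)^14, so the posterior is Beta(9+27, 3.5+14) = Beta(36, 17.5).
For Beta(a, b) with a, b > 1 the mode is (a−1)/(a+b−2) = 35/51.5 ≈ 0.6796.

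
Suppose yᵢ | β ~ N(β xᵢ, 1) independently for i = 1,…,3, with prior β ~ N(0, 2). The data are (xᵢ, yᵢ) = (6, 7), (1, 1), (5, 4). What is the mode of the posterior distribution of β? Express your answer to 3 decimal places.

β̂_MAP = 1.008

log p(β | y) = −Σ(yᵢ − βxᵢ)²/(2·1) − β²/(2·2) + const.
Setting the derivative to zero: Σxᵢ(yᵢ − βxᵢ)/1 − β/2 = 0, so β = Σxᵢyᵢ / (Σxᵢ² + σ²/τ²).
Σxᵢyᵢ = 6·7 + 1·1 + 5·4 = 63; Σxᵢ² = 62; σ²/τ² = 0.5.
β̂_MAP = 63 / (62 + 0.5) = 63/62.5 ≈ 1.008.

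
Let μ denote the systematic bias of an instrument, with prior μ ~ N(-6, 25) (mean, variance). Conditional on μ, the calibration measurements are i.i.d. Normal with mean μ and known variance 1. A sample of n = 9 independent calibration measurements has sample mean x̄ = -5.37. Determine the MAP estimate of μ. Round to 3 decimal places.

n = 9, x̄ = -5.37.
For a Normal prior and Normal likelihood with known variance, the posterior is Normal; its mode equals its mean, the precision-weighted average.
Prior precision 1/σ₀² = 1/25 = 0.04; data precision n/σ² = 9/1 = 9.
μ̂ = (0.04·(-6) + 9·(-5.37)) / (0.04 + 9) = (-48.57)/9.04 = -4857/904 ≈ -5.373.

μ̂_MAP = -5.373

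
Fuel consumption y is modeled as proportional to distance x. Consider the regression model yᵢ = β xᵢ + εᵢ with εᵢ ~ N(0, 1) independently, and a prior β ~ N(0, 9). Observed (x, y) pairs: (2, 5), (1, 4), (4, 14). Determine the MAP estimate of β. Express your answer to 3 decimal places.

log p(β | y) = −Σ(yᵢ − βxᵢ)²/(2·1) − β²/(2·9) + const.
Setting the derivative to zero: Σxᵢ(yᵢ − βxᵢ)/1 − β/9 = 0, so β = Σxᵢyᵢ / (Σxᵢ² + σ²/τ²).
Σxᵢyᵢ = 2·5 + 1·4 + 4·14 = 70; Σxᵢ² = 21; σ²/τ² = 1/9.
β̂_MAP = 70 / (21 + 1/9) = 70/(190/9) = 63/19 ≈ 3.316.

β̂_MAP = 3.316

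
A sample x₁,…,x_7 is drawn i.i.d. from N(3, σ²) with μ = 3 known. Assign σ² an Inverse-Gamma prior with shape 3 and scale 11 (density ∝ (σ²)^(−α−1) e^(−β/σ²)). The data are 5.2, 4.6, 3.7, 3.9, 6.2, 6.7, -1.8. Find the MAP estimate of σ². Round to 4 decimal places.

σ̂²_MAP = 5.1780

Sum of squared deviations about the known mean: SS = (5.2−3)² + (4.6−3)² + (3.7−3)² + (3.9−3)² + (6.2−3)² + (6.7−3)² + (-1.8−3)² = 55.67.
The Normal likelihood contributes (σ²)^(−n/2) exp(−SS/(2σ²)), so the posterior is Inverse-Gamma(α + n/2, β + SS/2) = Inverse-Gamma(6.5, 38.835).
The mode of Inverse-Gamma(a, b) is b/(a+1) = 38.835/7.5 ≈ 5.1780.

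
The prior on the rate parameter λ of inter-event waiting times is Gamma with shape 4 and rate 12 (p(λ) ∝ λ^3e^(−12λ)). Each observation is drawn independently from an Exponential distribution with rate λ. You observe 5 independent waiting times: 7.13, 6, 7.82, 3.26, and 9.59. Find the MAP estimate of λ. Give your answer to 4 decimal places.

λ̂_MAP = 0.1747

The Exponential(rate=λ) likelihood is ∝ λ^n e^(−λΣtᵢ). Here n = 5 and Σtᵢ = 7.13 + 6 + 7.82 + 3.26 + 9.59 = 33.80.
Posterior ∝ λ^3e^(−12λ) · λ^5e^(−33.80λ) = λ^8e^(−45.80λ), i.e. Gamma(9, 45.80).
Mode = (a−1)/b = 8/45.80 ≈ 0.1747.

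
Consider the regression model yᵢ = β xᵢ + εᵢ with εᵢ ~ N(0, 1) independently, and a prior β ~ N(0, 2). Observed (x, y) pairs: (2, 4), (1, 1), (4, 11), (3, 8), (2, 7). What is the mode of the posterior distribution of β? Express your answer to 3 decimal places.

log p(β | y) = −Σ(yᵢ − βxᵢ)²/(2·1) − β²/(2·2) + const.
Setting the derivative to zero: Σxᵢ(yᵢ − βxᵢ)/1 − β/2 = 0, so β = Σxᵢyᵢ / (Σxᵢ² + σ²/τ²).
Σxᵢyᵢ = 2·4 + 1·1 + 4·11 + 3·8 + 2·7 = 91; Σxᵢ² = 34; σ²/τ² = 0.5.
β̂_MAP = 91 / (34 + 0.5) = 91/34.5 ≈ 2.638.

β̂_MAP = 2.638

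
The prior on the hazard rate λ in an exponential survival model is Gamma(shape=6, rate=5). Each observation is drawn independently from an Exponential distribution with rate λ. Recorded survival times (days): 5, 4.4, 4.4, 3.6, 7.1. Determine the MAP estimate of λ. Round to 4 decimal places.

The Exponential(rate=λ) likelihood is ∝ λ^n e^(−λΣtᵢ). Here n = 5 and Σtᵢ = 5 + 4.4 + 4.4 + 3.6 + 7.1 = 24.5.
Posterior ∝ λ^5e^(−5λ) · λ^5e^(−24.5λ) = λ^10e^(−29.5λ), i.e. Gamma(11, 29.5).
Mode = (a−1)/b = 10/29.5 ≈ 0.3390.

λ̂_MAP = 0.3390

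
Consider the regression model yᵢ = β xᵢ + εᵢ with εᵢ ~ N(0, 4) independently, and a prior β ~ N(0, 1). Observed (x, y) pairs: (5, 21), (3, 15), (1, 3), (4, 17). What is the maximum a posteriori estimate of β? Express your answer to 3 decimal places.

β̂_MAP = 4.018

log p(β | y) = −Σ(yᵢ − βxᵢ)²/(2·4) − β²/(2·1) + const.
Setting the derivative to zero: Σxᵢ(yᵢ − βxᵢ)/4 − β/1 = 0, so β = Σxᵢyᵢ / (Σxᵢ² + σ²/τ²).
Σxᵢyᵢ = 5·21 + 3·15 + 1·3 + 4·17 = 221; Σxᵢ² = 51; σ²/τ² = 4.
β̂_MAP = 221 / (51 + 4) = 221/55 ≈ 4.018.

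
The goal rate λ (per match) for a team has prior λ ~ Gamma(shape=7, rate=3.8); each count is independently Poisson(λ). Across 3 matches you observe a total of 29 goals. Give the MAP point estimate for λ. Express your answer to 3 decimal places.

λ̂_MAP = 5.147

Σxᵢ = 29, n = 3.
Posterior ∝ λ^6e^(−3.8λ) · λ^29e^(−3λ) = λ^35e^(−6.8λ), i.e. Gamma(shape=36, rate=6.8).
The mode of a Gamma(a, b) with a ≥ 1 (shape–rate) is (a−1)/b = 35/6.8 ≈ 5.147.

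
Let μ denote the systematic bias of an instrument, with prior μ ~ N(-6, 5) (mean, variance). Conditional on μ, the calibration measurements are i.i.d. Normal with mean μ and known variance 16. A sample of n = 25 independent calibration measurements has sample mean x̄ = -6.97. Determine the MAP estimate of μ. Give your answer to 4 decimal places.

n = 25, x̄ = -6.97.
For a Normal prior and Normal likelihood with known variance, the posterior is Normal; its mode equals its mean, the precision-weighted average.
Prior precision 1/σ₀² = 1/5 = 0.2; data precision n/σ² = 25/16 = 1.5625.
μ̂ = (0.2·(-6) + 1.5625·(-6.97)) / (0.2 + 1.5625) = (-12.090625)/1.7625 = -3869/564 ≈ -6.8599.

μ̂_MAP = -6.8599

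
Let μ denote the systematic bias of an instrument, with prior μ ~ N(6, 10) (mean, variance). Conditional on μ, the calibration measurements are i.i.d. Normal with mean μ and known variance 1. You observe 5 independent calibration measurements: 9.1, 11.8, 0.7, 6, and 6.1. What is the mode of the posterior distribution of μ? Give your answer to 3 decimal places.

μ̂_MAP = 6.725

n = 5; x̄ = (9.1 + 11.8 + 0.7 + 6 + 6.1)/5 = 33.7/5 = 6.74.
For a Normal prior and Normal likelihood with known variance, the posterior is Normal; its mode equals its mean, the precision-weighted average.
Prior precision 1/σ₀² = 1/10 = 0.1; data precision n/σ² = 5/1 = 5.
μ̂ = (0.1·6 + 5·6.74) / (0.1 + 5) = 34.3/5.1 = 343/51 ≈ 6.725.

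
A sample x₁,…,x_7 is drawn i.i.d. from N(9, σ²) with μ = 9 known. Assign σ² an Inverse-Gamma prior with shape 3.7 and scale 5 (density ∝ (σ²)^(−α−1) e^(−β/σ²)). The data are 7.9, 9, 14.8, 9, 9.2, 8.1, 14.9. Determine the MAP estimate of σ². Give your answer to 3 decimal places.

σ̂²_MAP = 4.909

Sum of squared deviations about the known mean: SS = (7.9−9)² + (9−9)² + (14.8−9)² + (9−9)² + (9.2−9)² + (8.1−9)² + (14.9−9)² = 70.51.
The Normal likelihood contributes (σ²)^(−n/2) exp(−SS/(2σ²)), so the posterior is Inverse-Gamma(α + n/2, β + SS/2) = Inverse-Gamma(7.2, 40.255).
The mode of Inverse-Gamma(a, b) is b/(a+1) = 40.255/8.2 ≈ 4.909.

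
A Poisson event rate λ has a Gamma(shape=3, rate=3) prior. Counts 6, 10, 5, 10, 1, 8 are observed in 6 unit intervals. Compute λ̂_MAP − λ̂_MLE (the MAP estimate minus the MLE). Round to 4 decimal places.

MAP − MLE = -2.0000

Σxᵢ = 40. Posterior is Gamma(43, 9); MAP = (43−1)/9 = 42/9 ≈ 4.66667.
MLE = x̄ = 40/6 ≈ 6.66667.
Difference = 42/9 − 40/6 = -2 ≈ -2.0000.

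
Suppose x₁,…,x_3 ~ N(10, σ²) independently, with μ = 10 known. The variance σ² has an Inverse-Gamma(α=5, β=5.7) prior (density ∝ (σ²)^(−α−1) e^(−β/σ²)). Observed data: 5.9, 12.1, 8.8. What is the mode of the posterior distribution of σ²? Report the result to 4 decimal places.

Sum of squared deviations about the known mean: SS = (5.9−10)² + (12.1−10)² + (8.8−10)² = 22.66.
The Normal likelihood contributes (σ²)^(−n/2) exp(−SS/(2σ²)), so the posterior is Inverse-Gamma(α + n/2, β + SS/2) = Inverse-Gamma(6.5, 17.03).
The mode of Inverse-Gamma(a, b) is b/(a+1) = 17.03/7.5 ≈ 2.2707.

σ̂²_MAP = 2.2707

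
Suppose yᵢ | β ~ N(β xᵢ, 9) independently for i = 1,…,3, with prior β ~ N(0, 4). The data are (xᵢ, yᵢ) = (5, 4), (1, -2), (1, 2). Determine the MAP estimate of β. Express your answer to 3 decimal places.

log p(β | y) = −Σ(yᵢ − βxᵢ)²/(2·9) − β²/(2·4) + const.
Setting the derivative to zero: Σxᵢ(yᵢ − βxᵢ)/9 − β/4 = 0, so β = Σxᵢyᵢ / (Σxᵢ² + σ²/τ²).
Σxᵢyᵢ = 5·4 + 1·(-2) + 1·2 = 20; Σxᵢ² = 27; σ²/τ² = 2.25.
β̂_MAP = 20 / (27 + 2.25) = 20/29.25 ≈ 0.684.

β̂_MAP = 0.684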